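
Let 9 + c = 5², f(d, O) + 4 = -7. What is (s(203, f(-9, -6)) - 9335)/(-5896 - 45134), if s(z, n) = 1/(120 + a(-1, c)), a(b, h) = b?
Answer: 185144/1012095 ≈ 0.18293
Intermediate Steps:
f(d, O) = -11 (f(d, O) = -4 - 7 = -11)
c = 16 (c = -9 + 5² = -9 + 25 = 16)
s(z, n) = 1/119 (s(z, n) = 1/(120 - 1) = 1/119)
(s(203, f(-9, -6)) - 9335)/(-5896 - 45134) = (1/119 - 9335)/(-5896 - 45134) = -1110864/119/(-51030) = -1110864/119*(-1/51030) = 185144/1012095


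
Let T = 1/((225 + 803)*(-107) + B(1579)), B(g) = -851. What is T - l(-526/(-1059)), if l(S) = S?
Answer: -6478509/13042997 ≈ -0.49670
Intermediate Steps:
T = -1/110847 (T = 1/((225 + 803)*(-107) - 851) = 1/(1028*(-107) - 851) = 1/(-109996 - 851) = 1/(-110847) = -1/110847 ≈ -9.0214e-6)
T - l(-526/(-1059)) = -1/110847 - (-526)/(-1059) = -1/110847 - (-526)*(-1)/1059 = -1/110847 - 1*526/1059 = -1/110847 - 526/1059 = -6478509/13042997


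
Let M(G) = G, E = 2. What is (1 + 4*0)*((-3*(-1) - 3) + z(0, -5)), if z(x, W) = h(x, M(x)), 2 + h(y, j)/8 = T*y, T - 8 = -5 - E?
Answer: -16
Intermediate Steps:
T = 1 (T = 8 + (-5 - 1*2) = 8 + (-5 - 2) = 8 - 7 = 1)
h(y, j) = -16 + 8*y (h(y, j) = -16 + 8*(1*y) = -16 + 8*y)
z(x, W) = -16 + 8*x
(1 + 4*0)*((-3*(-1) - 3) + z(0, -5)) = (1 + 4*0)*((-3*(-1) - 3) + (-16 + 8*0)) = (1 + 0)*((3 - 3) + (-16 + 0)) = 1*(0 - 16) = 1*(-16) = -16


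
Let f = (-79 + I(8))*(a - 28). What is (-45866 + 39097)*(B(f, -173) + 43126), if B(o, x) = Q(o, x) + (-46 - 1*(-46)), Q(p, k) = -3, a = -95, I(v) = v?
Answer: -291899587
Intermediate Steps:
f = 8733 (f = (-79 + 8)*(-95 - 28) = -71*(-123) = 8733)
B(o, x) = -3 (B(o, x) = -3 + (-46 - 1*(-46)) = -3 + (-46 + 46) = -3 + 0 = -3)
(-45866 + 39097)*(B(f, -173) + 43126) = (-45866 + 39097)*(-3 + 43126) = -6769*43123 = -291899587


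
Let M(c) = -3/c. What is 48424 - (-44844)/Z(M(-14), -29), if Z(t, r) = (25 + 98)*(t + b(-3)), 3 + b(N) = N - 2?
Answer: 216197584/4469 ≈ 48377.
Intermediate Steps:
b(N) = -5 + N (b(N) = -3 + (N - 2) = -3 + (-2 + N) = -5 + N)
Z(t, r) = -984 + 123*t (Z(t, r) = (25 + 98)*(t + (-5 - 3)) = 123*(t - 8) = 123*(-8 + t) = -984 + 123*t)
48424 - (-44844)/Z(M(-14), -29) = 48424 - (-44844)/(-984 + 123*(-3/(-14))) = 48424 - (-44844)/(-984 + 123*(-3*(-1/14))) = 48424 - (-44844)/(-984 + 123*(3/14)) = 48424 - (-44844)/(-984 + 369/14) = 48424 - (-44844)/(-13407/14) = 48424 - (-44844)*(-14)/13407 = 48424 - 1*209272/4469 = 48424 - 209272/4469 = 216197584/4469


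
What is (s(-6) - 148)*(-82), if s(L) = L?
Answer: 12628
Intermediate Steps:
(s(-6) - 148)*(-82) = (-6 - 148)*(-82) = -154*(-82) = 12628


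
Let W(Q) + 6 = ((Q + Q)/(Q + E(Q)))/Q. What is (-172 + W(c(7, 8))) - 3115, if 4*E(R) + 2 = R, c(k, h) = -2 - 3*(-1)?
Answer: -9871/3 ≈ -3290.3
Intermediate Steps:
c(k, h) = 1 (c(k, h) = -2 + 3 = 1)
E(R) = -½ + R/4
W(Q) = -6 + 2/(-½ + 5*Q/4) (W(Q) = -6 + ((Q + Q)/(Q + (-½ + Q/4)))/Q = -6 + ((2*Q)/(-½ + 5*Q/4))/Q = -6 + (2*Q/(-½ + 5*Q/4))/Q = -6 + 2/(-½ + 5*Q/4))
(-172 + W(c(7, 8))) - 3115 = (-172 + 10*(2 - 3*1)/(-2 + 5*1)) - 3115 = (-172 + 10*(2 - 3)/(-2 + 5)) - 3115 = (-172 + 10*(-1)/3) - 3115 = (-172 + 10*(⅓)*(-1)) - 3115 = (-172 - 10/3) - 3115 = -526/3 - 3115 = -9871/3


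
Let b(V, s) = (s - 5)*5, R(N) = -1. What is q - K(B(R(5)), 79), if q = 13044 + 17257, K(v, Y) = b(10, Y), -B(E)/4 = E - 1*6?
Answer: 29931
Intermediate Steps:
b(V, s) = -25 + 5*s (b(V, s) = (-5 + s)*5 = -25 + 5*s)
B(E) = 24 - 4*E (B(E) = -4*(E - 1*6) = -4*(E - 6) = -4*(-6 + E) = 24 - 4*E)
K(v, Y) = -25 + 5*Y
q = 30301
q - K(B(R(5)), 79) = 30301 - (-25 + 5*79) = 30301 - (-25 + 395) = 30301 - 1*370 = 30301 - 370 = 29931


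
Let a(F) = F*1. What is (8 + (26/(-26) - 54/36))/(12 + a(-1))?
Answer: ½ ≈ 0.50000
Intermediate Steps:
a(F) = F
(8 + (26/(-26) - 54/36))/(12 + a(-1)) = (8 + (26/(-26) - 54/36))/(12 - 1) = (8 + (26*(-1/26) - 54*1/36))/11 = (8 + (-1 - 3/2))/11 = (8 - 5/2)/11 = (1/11)*(11/2) = ½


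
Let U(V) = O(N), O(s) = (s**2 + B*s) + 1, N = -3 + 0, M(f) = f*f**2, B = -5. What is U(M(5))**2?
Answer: 625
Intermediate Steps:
M(f) = f**3
N = -3
O(s) = 1 + s**2 - 5*s (O(s) = (s**2 - 5*s) + 1 = 1 + s**2 - 5*s)
U(V) = 25 (U(V) = 1 + (-3)**2 - 5*(-3) = 1 + 9 + 15 = 25)
U(M(5))**2 = 25**2 = 625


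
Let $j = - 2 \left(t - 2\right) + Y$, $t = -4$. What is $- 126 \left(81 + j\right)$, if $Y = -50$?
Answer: $-5418$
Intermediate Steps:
$j = -38$ ($j = - 2 \left(-4 - 2\right) - 50 = \left(-2\right) \left(-6\right) - 50 = 12 - 50 = -38$)
$- 126 \left(81 + j\right) = - 126 \left(81 - 38\right) = \left(-126\right) 43 = -5418$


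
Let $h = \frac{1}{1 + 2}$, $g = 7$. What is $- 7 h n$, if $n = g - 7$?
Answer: $0$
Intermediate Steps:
$h = \frac{1}{3} \approx 0.33333$
$n = 0$ ($n = 7 - 7 = 0$)
$- 7 h n = \left(-7\right) \frac{1}{3} \cdot 0 = \left(- \frac{7}{3}\right) 0 = 0$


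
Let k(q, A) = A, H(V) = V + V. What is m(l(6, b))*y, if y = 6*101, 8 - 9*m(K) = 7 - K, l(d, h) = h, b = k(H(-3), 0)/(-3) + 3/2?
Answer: 505/3 ≈ 168.33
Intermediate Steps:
H(V) = 2*V
b = 3/2 (b = 0/(-3) + 3/2 = 0*(-1/3) + 3*(1/2) = 0 + 3/2 = 3/2 ≈ 1.5000)
m(K) = 1/9 + K/9 (m(K) = 8/9 - (7 - K)/9 = 8/9 + (-7/9 + K/9) = 1/9 + K/9)
y = 606
m(l(6, b))*y = (1/9 + (1/9)*(3/2))*606 = (1/9 + 1/6)*606 = (5/18)*606 = 505/3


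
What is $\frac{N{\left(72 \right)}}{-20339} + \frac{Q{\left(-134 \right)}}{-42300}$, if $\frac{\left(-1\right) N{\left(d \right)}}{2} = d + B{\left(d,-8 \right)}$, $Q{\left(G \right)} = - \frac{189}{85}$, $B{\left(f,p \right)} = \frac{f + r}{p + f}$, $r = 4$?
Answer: $\frac{117807863}{16250861000} \approx 0.0072493$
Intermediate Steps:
$B{\left(f,p \right)} = \frac{4 + f}{f + p}$ ($B{\left(f,p \right)} = \frac{f + 4}{p + f} = \frac{4 + f}{f + p}$)
$Q{\left(G \right)} = - \frac{189}{85}$ ($Q{\left(G \right)} = \left(-189\right) \frac{1}{85} = - \frac{189}{85}$)
$N{\left(d \right)} = - 2 d - \frac{2 \left(4 + d\right)}{-8 + d}$ ($N{\left(d \right)} = - 2 \left(d + \frac{4 + d}{d - 8}\right) = - 2 \left(d + \frac{4 + d}{-8 + d}\right) = - 2 d - \frac{2 \left(4 + d\right)}{-8 + d}$)
$\frac{N{\left(72 \right)}}{-20339} + \frac{Q{\left(-134 \right)}}{-42300} = \frac{2 \frac{1}{-8 + 72} \left(-4 - 72^{2} + 7 \cdot 72\right)}{-20339} - \frac{189}{85 \left(-42300\right)} = \frac{2 \left(-4 - 5184 + 504\right)}{64} \left(- \frac{1}{20339}\right) - - \frac{21}{399500} = 2 \cdot \frac{1}{64} \left(-4 - 5184 + 504\right) \left(- \frac{1}{20339}\right) + \frac{21}{399500} = 2 \cdot \frac{1}{64} \left(-4684\right) \left(- \frac{1}{20339}\right) + \frac{21}{399500} = \left(- \frac{1171}{8}\right) \left(- \frac{1}{20339}\right) + \frac{21}{399500} = \frac{1171}{162712} + \frac{21}{399500} = \frac{117807863}{16250861000}$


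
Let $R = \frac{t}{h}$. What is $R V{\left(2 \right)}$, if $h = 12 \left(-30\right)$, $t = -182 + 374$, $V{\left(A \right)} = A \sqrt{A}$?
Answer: $- \frac{16 \sqrt{2}}{15} \approx -1.5085$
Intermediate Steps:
$V{\left(A \right)} = A^{\frac{3}{2}}$
$t = 192$
$h = -360$
$R = - \frac{8}{15}$ ($R = \frac{192}{-360} = 192 \left(- \frac{1}{360}\right) = - \frac{8}{15} \approx -0.53333$)
$R V{\left(2 \right)} = - \frac{8 \cdot 2^{\frac{3}{2}}}{15} = - \frac{8 \cdot 2 \sqrt{2}}{15} = - \frac{16 \sqrt{2}}{15}$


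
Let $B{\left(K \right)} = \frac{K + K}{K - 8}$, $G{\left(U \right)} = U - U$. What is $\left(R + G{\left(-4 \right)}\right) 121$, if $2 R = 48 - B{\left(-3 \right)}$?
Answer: $2871$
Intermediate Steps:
$G{\left(U \right)} = 0$
$B{\left(K \right)} = \frac{2 K}{-8 + K}$
$R = \frac{261}{11}$ ($R = \frac{48 - 2 \left(-3\right) \frac{1}{-8 - 3}}{2} = \frac{48 - 2 \left(-3\right) \frac{1}{-11}}{2} = \frac{48 - 2 \left(-3\right) \left(- \frac{1}{11}\right)}{2} = \frac{48 - \frac{6}{11}}{2} = \frac{1}{2} \cdot \frac{522}{11} = \frac{261}{11} \approx 23.727$)
$\left(R + G{\left(-4 \right)}\right) 121 = \left(\frac{261}{11} + 0\right) 121 = \frac{261}{11} \cdot 121 = 2871$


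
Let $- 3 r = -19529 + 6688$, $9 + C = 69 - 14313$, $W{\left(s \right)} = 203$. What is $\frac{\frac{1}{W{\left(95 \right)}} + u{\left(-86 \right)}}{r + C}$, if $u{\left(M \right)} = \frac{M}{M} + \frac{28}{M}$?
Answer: $- \frac{8895}{130577111} \approx -6.8121 \cdot 10^{-5}$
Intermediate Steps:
$u{\left(M \right)} = 1 + \frac{28}{M}$
$C = -14253$ ($C = -9 + \left(69 - 14313\right) = -9 - 14244 = -14253$)
$r = \frac{12841}{3}$ ($r = - \frac{-19529 + 6688}{3} = \left(- \frac{1}{3}\right) \left(-12841\right) = \frac{12841}{3} \approx 4280.3$)
$\frac{\frac{1}{W{\left(95 \right)}} + u{\left(-86 \right)}}{r + C} = \frac{\frac{1}{203} + \frac{28 - 86}{-86}}{\frac{12841}{3} - 14253} = \frac{\frac{1}{203} - - \frac{29}{43}}{- \frac{29918}{3}} = \left(\frac{1}{203} + \frac{29}{43}\right) \left(- \frac{3}{29918}\right) = \frac{5930}{8729} \left(- \frac{3}{29918}\right) = - \frac{8895}{130577111}$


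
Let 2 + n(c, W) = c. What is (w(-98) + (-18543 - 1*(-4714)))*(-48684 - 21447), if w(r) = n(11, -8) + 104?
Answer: 961916796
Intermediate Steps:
n(c, W) = -2 + c
w(r) = 113 (w(r) = (-2 + 11) + 104 = 9 + 104 = 113)
(w(-98) + (-18543 - 1*(-4714)))*(-48684 - 21447) = (113 + (-18543 - 1*(-4714)))*(-48684 - 21447) = (113 + (-18543 + 4714))*(-70131) = (113 - 13829)*(-70131) = -13716*(-70131) = 961916796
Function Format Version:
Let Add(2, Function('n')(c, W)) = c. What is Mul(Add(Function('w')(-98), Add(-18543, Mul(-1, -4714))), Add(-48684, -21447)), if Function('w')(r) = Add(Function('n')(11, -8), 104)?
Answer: 961916796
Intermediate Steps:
Function('n')(c, W) = Add(-2, c)
Function('w')(r) = 113 (Function('w')(r) = Add(Add(-2, 11), 104) = Add(9, 104) = 113)
Mul(Add(Function('w')(-98), Add(-18543, Mul(-1, -4714))), Add(-48684, -21447)) = Mul(Add(113, Add(-18543, Mul(-1, -4714))), Add(-48684, -21447)) = Mul(Add(113, Add(-18543, 4714)), -70131) = Mul(Add(113, -13829), -70131) = Mul(-13716, -70131) = 961916796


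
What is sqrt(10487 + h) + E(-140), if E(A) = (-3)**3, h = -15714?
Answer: -27 + I*sqrt(5227) ≈ -27.0 + 72.298*I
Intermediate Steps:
E(A) = -27
sqrt(10487 + h) + E(-140) = sqrt(10487 - 15714) - 27 = sqrt(-5227) - 27 = I*sqrt(5227) - 27 = -27 + I*sqrt(5227)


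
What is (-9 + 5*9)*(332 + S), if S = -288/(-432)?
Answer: 11976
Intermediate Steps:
S = ⅔ (S = -288*(-1/432) = ⅔ ≈ 0.66667)
(-9 + 5*9)*(332 + S) = (-9 + 5*9)*(332 + ⅔) = (-9 + 45)*(998/3) = 36*(998/3) = 11976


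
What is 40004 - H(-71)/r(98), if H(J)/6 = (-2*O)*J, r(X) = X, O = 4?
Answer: 1958492/49 ≈ 39969.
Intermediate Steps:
H(J) = -48*J (H(J) = 6*((-2*4)*J) = 6*(-8*J) = -48*J)
40004 - H(-71)/r(98) = 40004 - (-48*(-71))/98 = 40004 - 3408/98 = 40004 - 1*1704/49 = 40004 - 1704/49 = 1958492/49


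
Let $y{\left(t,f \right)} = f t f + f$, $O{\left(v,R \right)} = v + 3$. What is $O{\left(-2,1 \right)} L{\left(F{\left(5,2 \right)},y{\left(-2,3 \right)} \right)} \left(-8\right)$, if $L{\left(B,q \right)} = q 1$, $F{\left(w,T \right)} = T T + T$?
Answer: $120$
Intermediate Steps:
$O{\left(v,R \right)} = 3 + v$
$F{\left(w,T \right)} = T + T^{2}$ ($F{\left(w,T \right)} = T^{2} + T = T + T^{2}$)
$y{\left(t,f \right)} = f + t f^{2}$ ($y{\left(t,f \right)} = t f^{2} + f = f + t f^{2}$)
$L{\left(B,q \right)} = q$
$O{\left(-2,1 \right)} L{\left(F{\left(5,2 \right)},y{\left(-2,3 \right)} \right)} \left(-8\right) = \left(3 - 2\right) 3 \left(1 + 3 \left(-2\right)\right) \left(-8\right) = 1 \cdot 3 \left(1 - 6\right) \left(-8\right) = 1 \cdot 3 \left(-5\right) \left(-8\right) = 1 \left(-15\right) \left(-8\right) = \left(-15\right) \left(-8\right) = 120$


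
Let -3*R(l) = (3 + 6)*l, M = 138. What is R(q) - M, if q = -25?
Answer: -63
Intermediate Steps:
R(l) = -3*l (R(l) = -(3 + 6)*l/3 = -3*l)
R(q) - M = -3*(-25) - 1*138 = 75 - 138 = -63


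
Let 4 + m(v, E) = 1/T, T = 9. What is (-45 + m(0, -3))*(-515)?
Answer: 226600/9 ≈ 25178.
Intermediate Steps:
m(v, E) = -35/9 (m(v, E) = -4 + 1/9 = -35/9)
(-45 + m(0, -3))*(-515) = (-45 - 35/9)*(-515) = -440/9*(-515) = 226600/9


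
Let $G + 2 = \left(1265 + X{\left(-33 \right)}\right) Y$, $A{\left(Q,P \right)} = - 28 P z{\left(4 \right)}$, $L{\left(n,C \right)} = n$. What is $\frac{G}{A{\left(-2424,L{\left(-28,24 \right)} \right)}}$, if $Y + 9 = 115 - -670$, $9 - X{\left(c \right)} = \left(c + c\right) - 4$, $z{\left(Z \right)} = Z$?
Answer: $\frac{521471}{1568} \approx 332.57$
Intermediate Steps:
$X{\left(c \right)} = 13 - 2 c$ ($X{\left(c \right)} = 9 - \left(\left(c + c\right) - 4\right) = 9 - \left(2 c - 4\right) = 9 - \left(-4 + 2 c\right) = 13 - 2 c$)
$Y = 776$ ($Y = -9 + \left(115 - -670\right) = -9 + \left(115 + 670\right) = -9 + 785 = 776$)
$A{\left(Q,P \right)} = - 112 P$ ($A{\left(Q,P \right)} = - 28 P 4 = - 28 \cdot 4 P = - 112 P$)
$G = 1042942$ ($G = -2 + \left(1265 + \left(13 - -66\right)\right) 776 = -2 + \left(1265 + \left(13 + 66\right)\right) 776 = -2 + \left(1265 + 79\right) 776 = -2 + 1344 \cdot 776 = -2 + 1042944 = 1042942$)
$\frac{G}{A{\left(-2424,L{\left(-28,24 \right)} \right)}} = \frac{1042942}{\left(-112\right) \left(-28\right)} = \frac{1042942}{3136} = 1042942 \cdot \frac{1}{3136} = \frac{521471}{1568}$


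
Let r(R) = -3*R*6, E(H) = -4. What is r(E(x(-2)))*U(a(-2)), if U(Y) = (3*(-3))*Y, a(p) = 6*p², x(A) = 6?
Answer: -15552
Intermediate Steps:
U(Y) = -9*Y
r(R) = -18*R
r(E(x(-2)))*U(a(-2)) = (-18*(-4))*(-54*(-2)²) = 72*(-54*4) = 72*(-9*24) = 72*(-216) = -15552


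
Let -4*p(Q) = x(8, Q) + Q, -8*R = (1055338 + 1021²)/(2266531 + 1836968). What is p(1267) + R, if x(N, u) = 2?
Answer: -10416778241/32827992 ≈ -317.31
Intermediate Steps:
R = -2097779/32827992 (R = -(1055338 + 1021²)/(8*(2266531 + 1836968)) = -(1055338 + 1042441)/(8*4103499) = -2097779/(8*4103499) = -⅛*2097779/4103499 = -2097779/32827992 ≈ -0.063902)
p(Q) = -½ - Q/4 (p(Q) = -(2 + Q)/4 = -½ - Q/4)
p(1267) + R = (-½ - ¼*1267) - 2097779/32827992 = (-½ - 1267/4) - 2097779/32827992 = -1269/4 - 2097779/32827992 = -10416778241/32827992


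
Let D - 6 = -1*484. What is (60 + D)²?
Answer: 174724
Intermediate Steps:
D = -478 (D = 6 - 1*484 = 6 - 484 = -478)
(60 + D)² = (60 - 478)² = (-418)² = 174724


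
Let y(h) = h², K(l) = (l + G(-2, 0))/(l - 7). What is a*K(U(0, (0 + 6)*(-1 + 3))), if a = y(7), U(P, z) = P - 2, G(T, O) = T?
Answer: 196/9 ≈ 21.778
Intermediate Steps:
U(P, z) = -2 + P
K(l) = (-2 + l)/(-7 + l) (K(l) = (l - 2)/(l - 7) = (-2 + l)/(-7 + l))
a = 49 (a = 7² = 49)
a*K(U(0, (0 + 6)*(-1 + 3))) = 49*((-2 + (-2 + 0))/(-7 + (-2 + 0))) = 49*((-2 - 2)/(-7 - 2)) = 49*(-4/(-9)) = 49*(-⅑*(-4)) = 49*(4/9) = 196/9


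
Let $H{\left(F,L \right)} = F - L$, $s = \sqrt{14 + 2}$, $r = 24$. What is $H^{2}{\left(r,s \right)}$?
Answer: $400$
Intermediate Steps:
$s = 4$ ($s = \sqrt{16} = 4$)
$H^{2}{\left(r,s \right)} = \left(24 - 4\right)^{2} = 20^{2} = 400$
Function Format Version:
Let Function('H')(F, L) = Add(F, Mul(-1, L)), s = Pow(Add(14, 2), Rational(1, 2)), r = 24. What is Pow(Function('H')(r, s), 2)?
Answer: 400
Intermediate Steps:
s = 4 (s = Pow(16, Rational(1, 2)) = 4)
Pow(Function('H')(r, s), 2) = Pow(Add(24, Mul(-1, 4)), 2) = Pow(Add(24, -4), 2) = Pow(20, 2) = 400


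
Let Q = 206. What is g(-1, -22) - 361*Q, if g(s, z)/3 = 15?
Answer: -74321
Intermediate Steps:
g(s, z) = 45 (g(s, z) = 3*15 = 45)
g(-1, -22) - 361*Q = 45 - 361*206 = 45 - 74366 = -74321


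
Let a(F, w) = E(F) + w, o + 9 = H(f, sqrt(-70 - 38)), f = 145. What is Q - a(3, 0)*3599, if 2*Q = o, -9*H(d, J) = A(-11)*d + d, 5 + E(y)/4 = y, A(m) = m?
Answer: 519625/18 ≈ 28868.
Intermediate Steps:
E(y) = -20 + 4*y
H(d, J) = 10*d/9 (H(d, J) = -(-11*d + d)/9 = -(-10)*d/9 = 10*d/9)
o = 1369/9 (o = -9 + (10/9)*145 = -9 + 1450/9 = 1369/9 ≈ 152.11)
a(F, w) = -20 + w + 4*F (a(F, w) = (-20 + 4*F) + w = -20 + w + 4*F)
Q = 1369/18 (Q = (1/2)*(1369/9) = 1369/18 ≈ 76.056)
Q - a(3, 0)*3599 = 1369/18 - (-20 + 0 + 4*3)*3599 = 1369/18 - (-20 + 0 + 12)*3599 = 1369/18 - (-8)*3599 = 1369/18 - 1*(-28792) = 1369/18 + 28792 = 519625/18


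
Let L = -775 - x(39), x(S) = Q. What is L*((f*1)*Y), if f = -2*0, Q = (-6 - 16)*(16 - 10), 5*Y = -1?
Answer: 0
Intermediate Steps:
Y = -1/5 (Y = (1/5)*(-1) = -1/5 ≈ -0.20000)
Q = -132 (Q = -22*6 = -132)
x(S) = -132
L = -643 (L = -775 - 1*(-132) = -775 + 132 = -643)
f = 0
L*((f*1)*Y) = -643*0*1*(-1)/5 = -0*(-1)/5 = -643*0 = 0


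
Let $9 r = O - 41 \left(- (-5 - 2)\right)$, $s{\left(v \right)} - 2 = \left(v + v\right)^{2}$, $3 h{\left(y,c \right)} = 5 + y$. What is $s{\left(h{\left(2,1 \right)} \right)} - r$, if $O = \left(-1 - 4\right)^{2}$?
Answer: $\frac{476}{9} \approx 52.889$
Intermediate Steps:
$h{\left(y,c \right)} = \frac{5}{3} + \frac{y}{3}$ ($h{\left(y,c \right)} = \frac{5 + y}{3} = \frac{5}{3} + \frac{y}{3}$)
$O = 25$ ($O = \left(-5\right)^{2} = 25$)
$s{\left(v \right)} = 2 + 4 v^{2}$ ($s{\left(v \right)} = 2 + \left(v + v\right)^{2} = 2 + \left(2 v\right)^{2} = 2 + 4 v^{2}$)
$r = - \frac{262}{9}$ ($r = \frac{25 - 41 \left(- (-5 - 2)\right)}{9} = \frac{25 - 41 \left(\left(-1\right) \left(-7\right)\right)}{9} = \frac{25 - 287}{9} = \frac{1}{9} \left(-262\right) = - \frac{262}{9} \approx -29.111$)
$s{\left(h{\left(2,1 \right)} \right)} - r = \left(2 + 4 \left(\frac{5}{3} + \frac{1}{3} \cdot 2\right)^{2}\right) - - \frac{262}{9} = \left(2 + 4 \left(\frac{5}{3} + \frac{2}{3}\right)^{2}\right) + \frac{262}{9} = \left(2 + 4 \left(\frac{7}{3}\right)^{2}\right) + \frac{262}{9} = \left(2 + 4 \cdot \frac{49}{9}\right) + \frac{262}{9} = \left(2 + \frac{196}{9}\right) + \frac{262}{9} = \frac{214}{9} + \frac{262}{9} = \frac{476}{9}$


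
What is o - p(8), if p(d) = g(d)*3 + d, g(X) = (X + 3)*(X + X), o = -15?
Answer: -551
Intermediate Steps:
g(X) = 2*X*(3 + X) (g(X) = (3 + X)*(2*X) = 2*X*(3 + X))
p(d) = d + 6*d*(3 + d) (p(d) = (2*d*(3 + d))*3 + d = 6*d*(3 + d) + d = d + 6*d*(3 + d))
o - p(8) = -15 - 8*(19 + 6*8) = -15 - 8*(19 + 48) = -15 - 8*67 = -15 - 1*536 = -15 - 536 = -551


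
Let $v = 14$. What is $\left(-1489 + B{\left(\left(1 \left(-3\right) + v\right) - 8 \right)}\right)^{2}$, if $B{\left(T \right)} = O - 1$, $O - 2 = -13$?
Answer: $2253001$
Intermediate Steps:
$O = -11$ ($O = 2 - 13 = -11$)
$B{\left(T \right)} = -12$ ($B{\left(T \right)} = -11 - 1 = -12$)
$\left(-1489 + B{\left(\left(1 \left(-3\right) + v\right) - 8 \right)}\right)^{2} = \left(-1489 - 12\right)^{2} = \left(-1501\right)^{2} = 2253001$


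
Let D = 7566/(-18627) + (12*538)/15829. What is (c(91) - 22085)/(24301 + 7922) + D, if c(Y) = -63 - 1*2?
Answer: -2171649270932/3166949296203 ≈ -0.68572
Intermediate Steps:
c(Y) = -65 (c(Y) = -63 - 2 = -65)
D = 164566/98282261 (D = 7566*(-1/18627) + 6456*(1/15829) = -2522/6209 + 6456/15829 = 164566/98282261 ≈ 0.0016744)
(c(91) - 22085)/(24301 + 7922) + D = (-65 - 22085)/(24301 + 7922) + 164566/98282261 = -22150/32223 + 164566/98282261 = -2171649270932/3166949296203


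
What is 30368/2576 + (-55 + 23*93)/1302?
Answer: 28640/2139 ≈ 13.389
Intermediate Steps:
30368/2576 + (-55 + 23*93)/1302 = 30368*(1/2576) + (-55 + 2139)*(1/1302) = 1898/161 + 2084*(1/1302) = 1898/161 + 1042/651 = 28640/2139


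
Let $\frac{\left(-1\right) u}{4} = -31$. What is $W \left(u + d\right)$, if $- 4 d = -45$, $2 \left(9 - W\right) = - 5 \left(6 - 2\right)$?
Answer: $\frac{10279}{4} \approx 2569.8$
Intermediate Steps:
$u = 124$ ($u = \left(-4\right) \left(-31\right) = 124$)
$W = 19$ ($W = 9 - \frac{\left(-5\right) \left(6 - 2\right)}{2} = 9 - \frac{\left(-5\right) 4}{2} = 9 - -10 = 9 + 10 = 19$)
$d = \frac{45}{4}$ ($d = \left(- \frac{1}{4}\right) \left(-45\right) = \frac{45}{4} \approx 11.25$)
$W \left(u + d\right) = 19 \left(124 + \frac{45}{4}\right) = 19 \cdot \frac{541}{4} = \frac{10279}{4}$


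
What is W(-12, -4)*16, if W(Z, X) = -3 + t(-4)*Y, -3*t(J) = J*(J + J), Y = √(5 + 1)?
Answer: -48 - 512*√6/3 ≈ -466.05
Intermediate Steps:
Y = √6 ≈ 2.4495
t(J) = -2*J²/3 (t(J) = -J*(J + J)/3 = -J*2*J/3 = -2*J²/3)
W(Z, X) = -3 - 32*√6/3 (W(Z, X) = -3 + (-⅔*(-4)²)*√6 = -3 + (-⅔*16)*√6 = -3 - 32*√6/3)
W(-12, -4)*16 = (-3 - 32*√6/3)*16 = -48 - 512*√6/3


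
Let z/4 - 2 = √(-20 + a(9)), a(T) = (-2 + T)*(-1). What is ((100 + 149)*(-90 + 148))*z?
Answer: 115536 + 173304*I*√3 ≈ 1.1554e+5 + 3.0017e+5*I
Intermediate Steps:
a(T) = 2 - T
z = 8 + 12*I*√3 (z = 8 + 4*√(-20 + (2 - 1*9)) = 8 + 4*√(-20 + (2 - 9)) = 8 + 4*√(-20 - 7) = 8 + 4*√(-27) = 8 + 4*(3*I*√3) = 8 + 12*I*√3 ≈ 8.0 + 20.785*I)
((100 + 149)*(-90 + 148))*z = ((100 + 149)*(-90 + 148))*(8 + 12*I*√3) = (249*58)*(8 + 12*I*√3) = 14442*(8 + 12*I*√3) = 115536 + 173304*I*√3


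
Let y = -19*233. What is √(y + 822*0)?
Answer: I*√4427 ≈ 66.536*I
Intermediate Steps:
y = -4427
√(y + 822*0) = √(-4427 + 822*0) = √(-4427 + 0) = √(-4427) = I*√4427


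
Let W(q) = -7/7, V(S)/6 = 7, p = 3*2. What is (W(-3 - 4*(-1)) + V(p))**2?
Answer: 1681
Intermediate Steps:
p = 6
V(S) = 42 (V(S) = 6*7 = 42)
W(q) = -1 (W(q) = -7*1/7 = -1)
(W(-3 - 4*(-1)) + V(p))**2 = (-1 + 42)**2 = 41**2 = 1681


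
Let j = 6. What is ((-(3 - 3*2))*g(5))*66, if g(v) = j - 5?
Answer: 198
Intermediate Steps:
g(v) = 1 (g(v) = 6 - 5 = 1)
((-(3 - 3*2))*g(5))*66 = (-(3 - 3*2)*1)*66 = (-(3 - 6)*1)*66 = (-1*(-3)*1)*66 = (3*1)*66 = 3*66 = 198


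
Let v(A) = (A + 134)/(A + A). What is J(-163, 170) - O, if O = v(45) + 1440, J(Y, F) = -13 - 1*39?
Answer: -134459/90 ≈ -1494.0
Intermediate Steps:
v(A) = (134 + A)/(2*A) (v(A) = (134 + A)/((2*A)) = (134 + A)*(1/(2*A)) = (134 + A)/(2*A))
J(Y, F) = -52 (J(Y, F) = -13 - 39 = -52)
O = 129779/90 (O = (½)*(134 + 45)/45 + 1440 = (½)*(1/45)*179 + 1440 = 179/90 + 1440 = 129779/90 ≈ 1442.0)
J(-163, 170) - O = -52 - 1*129779/90 = -52 - 129779/90 = -134459/90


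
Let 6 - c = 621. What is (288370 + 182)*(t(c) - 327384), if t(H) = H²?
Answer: 14670272232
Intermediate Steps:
c = -615 (c = 6 - 1*621 = 6 - 621 = -615)
(288370 + 182)*(t(c) - 327384) = (288370 + 182)*((-615)² - 327384) = 288552*(378225 - 327384) = 288552*50841 = 14670272232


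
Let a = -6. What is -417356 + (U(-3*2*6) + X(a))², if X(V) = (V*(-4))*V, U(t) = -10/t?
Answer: -128530775/324 ≈ -3.9670e+5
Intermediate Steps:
X(V) = -4*V² (X(V) = (-4*V)*V = -4*V²)
-417356 + (U(-3*2*6) + X(a))² = -417356 + (-10/(-3*2*6) - 4*(-6)²)² = -417356 + (-10/((-6*6)) - 4*36)² = -417356 + (-10/(-36) - 144)² = -417356 + (-10*(-1/36) - 144)² = -417356 + (5/18 - 144)² = -417356 + (-2587/18)² = -417356 + 6692569/324 = -128530775/324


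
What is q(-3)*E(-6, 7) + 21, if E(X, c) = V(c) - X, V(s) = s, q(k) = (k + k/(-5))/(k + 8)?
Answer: 369/25 ≈ 14.760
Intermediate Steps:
q(k) = 4*k/(5*(8 + k)) (q(k) = (k + k*(-⅕))/(8 + k) = (k - k/5)/(8 + k) = (4*k/5)/(8 + k) = 4*k/(5*(8 + k)))
E(X, c) = c - X
q(-3)*E(-6, 7) + 21 = ((⅘)*(-3)/(8 - 3))*(7 - 1*(-6)) + 21 = ((⅘)*(-3)/5)*(7 + 6) + 21 = ((⅘)*(-3)*(⅕))*13 + 21 = -12/25*13 + 21 = -156/25 + 21 = 369/25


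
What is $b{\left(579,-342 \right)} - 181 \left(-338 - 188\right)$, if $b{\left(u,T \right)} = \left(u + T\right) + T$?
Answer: $95101$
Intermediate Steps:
$b{\left(u,T \right)} = u + 2 T$ ($b{\left(u,T \right)} = \left(T + u\right) + T = u + 2 T$)
$b{\left(579,-342 \right)} - 181 \left(-338 - 188\right) = \left(579 + 2 \left(-342\right)\right) - 181 \left(-338 - 188\right) = \left(579 - 684\right) - -95206 = -105 + 95206 = 95101$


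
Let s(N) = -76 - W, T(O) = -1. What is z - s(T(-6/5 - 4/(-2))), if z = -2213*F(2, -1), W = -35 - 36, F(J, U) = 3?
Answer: -6634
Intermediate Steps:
W = -71
s(N) = -5 (s(N) = -76 - 1*(-71) = -76 + 71 = -5)
z = -6639 (z = -2213*3 = -6639)
z - s(T(-6/5 - 4/(-2))) = -6639 - 1*(-5) = -6639 + 5 = -6634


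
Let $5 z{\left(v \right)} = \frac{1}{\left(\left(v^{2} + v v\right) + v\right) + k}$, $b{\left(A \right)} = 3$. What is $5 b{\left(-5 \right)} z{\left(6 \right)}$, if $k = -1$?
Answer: $\frac{3}{77} \approx 0.038961$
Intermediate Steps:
$z{\left(v \right)} = \frac{1}{5 \left(-1 + v + 2 v^{2}\right)}$ ($z{\left(v \right)} = \frac{1}{5 \left(\left(\left(v^{2} + v v\right) + v\right) - 1\right)} = \frac{1}{5 \left(\left(\left(v^{2} + v^{2}\right) + v\right) - 1\right)} = \frac{1}{5 \left(\left(2 v^{2} + v\right) - 1\right)} = \frac{1}{5 \left(\left(v + 2 v^{2}\right) - 1\right)} = \frac{1}{5 \left(-1 + v + 2 v^{2}\right)}$)
$5 b{\left(-5 \right)} z{\left(6 \right)} = 5 \cdot 3 \frac{1}{5 \left(-1 + 6 + 2 \cdot 6^{2}\right)} = 15 \frac{1}{5 \left(-1 + 6 + 2 \cdot 36\right)} = 15 \frac{1}{5 \left(-1 + 6 + 72\right)} = 15 \frac{1}{5 \cdot 77} = 15 \cdot \frac{1}{5} \cdot \frac{1}{77} = 15 \cdot \frac{1}{385} = \frac{3}{77}$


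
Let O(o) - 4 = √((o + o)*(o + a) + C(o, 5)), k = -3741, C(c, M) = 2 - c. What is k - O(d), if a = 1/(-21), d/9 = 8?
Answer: -3745 - √504266/7 ≈ -3846.4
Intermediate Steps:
d = 72 (d = 9*8 = 72)
a = -1/21 ≈ -0.047619
O(o) = 4 + √(2 - o + 2*o*(-1/21 + o)) (O(o) = 4 + √((o + o)*(o - 1/21) + (2 - o)) = 4 + √((2*o)*(-1/21 + o) + (2 - o)) = 4 + √(2*o*(-1/21 + o) + (2 - o)) = 4 + √(2 - o + 2*o*(-1/21 + o)))
k - O(d) = -3741 - (4 + √(882 - 483*72 + 882*72²)/21) = -3741 - (4 + √(882 - 34776 + 882*5184)/21) = -3741 - (4 + √(882 - 34776 + 4572288)/21) = -3741 - (4 + √4538394/21) = -3741 - (4 + (3*√504266)/21) = -3741 - (4 + √504266/7) = -3741 + (-4 - √504266/7) = -3745 - √504266/7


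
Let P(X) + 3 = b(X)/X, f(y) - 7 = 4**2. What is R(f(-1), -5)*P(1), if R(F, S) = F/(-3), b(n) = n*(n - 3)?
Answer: 115/3 ≈ 38.333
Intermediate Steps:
f(y) = 23 (f(y) = 7 + 4**2 = 7 + 16 = 23)
b(n) = n*(-3 + n)
R(F, S) = -F/3 (R(F, S) = F*(-1/3) = -F/3)
P(X) = -6 + X (P(X) = -3 + (X*(-3 + X))/X = -3 + (-3 + X) = -6 + X)
R(f(-1), -5)*P(1) = (-1/3*23)*(-6 + 1) = -23/3*(-5) = 115/3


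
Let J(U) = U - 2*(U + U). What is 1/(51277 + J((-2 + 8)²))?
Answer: 1/51169 ≈ 1.9543e-5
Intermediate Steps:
J(U) = -3*U (J(U) = U - 4*U = -3*U)
1/(51277 + J((-2 + 8)²)) = 1/(51277 - 3*(-2 + 8)²) = 1/(51277 - 3*6²) = 1/(51277 - 3*36) = 1/(51277 - 108) = 1/51169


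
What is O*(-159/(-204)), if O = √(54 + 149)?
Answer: 53*√203/68 ≈ 11.105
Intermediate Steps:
O = √203 ≈ 14.248
O*(-159/(-204)) = √203*(-159/(-204)) = √203*(-159*(-1/204)) = √203*(53/68) = 53*√203/68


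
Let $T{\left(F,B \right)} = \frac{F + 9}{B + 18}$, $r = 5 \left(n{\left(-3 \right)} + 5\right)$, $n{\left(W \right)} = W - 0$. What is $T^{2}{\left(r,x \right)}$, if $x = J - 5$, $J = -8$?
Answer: $\frac{361}{25} \approx 14.44$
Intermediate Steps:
$n{\left(W \right)} = W$ ($n{\left(W \right)} = W + 0 = W$)
$x = -13$ ($x = -8 - 5 = -13$)
$r = 10$ ($r = 5 \left(-3 + 5\right) = 5 \cdot 2 = 10$)
$T{\left(F,B \right)} = \frac{9 + F}{18 + B}$
$T^{2}{\left(r,x \right)} = \left(\frac{9 + 10}{18 - 13}\right)^{2} = \left(\frac{1}{5} \cdot 19\right)^{2} = \left(\frac{19}{5}\right)^{2} = \frac{361}{25}$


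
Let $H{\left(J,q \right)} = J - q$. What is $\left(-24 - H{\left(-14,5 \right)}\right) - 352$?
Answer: $-357$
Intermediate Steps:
$\left(-24 - H{\left(-14,5 \right)}\right) - 352 = \left(-24 - \left(-14 - 5\right)\right) - 352 = \left(-24 - -19\right) - 352 = \left(-24 + 19\right) - 352 = -5 - 352 = -357$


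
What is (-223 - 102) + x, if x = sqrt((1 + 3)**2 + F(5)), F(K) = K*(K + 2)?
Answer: -325 + sqrt(51) ≈ -317.86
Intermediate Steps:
F(K) = K*(2 + K)
x = sqrt(51) (x = sqrt((1 + 3)**2 + 5*(2 + 5)) = sqrt(4**2 + 5*7) = sqrt(16 + 35) = sqrt(51) ≈ 7.1414)
(-223 - 102) + x = (-223 - 102) + sqrt(51) = -325 + sqrt(51)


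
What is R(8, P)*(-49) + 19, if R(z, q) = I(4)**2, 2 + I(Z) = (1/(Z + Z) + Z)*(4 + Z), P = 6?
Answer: -47070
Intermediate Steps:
I(Z) = -2 + (4 + Z)*(Z + 1/(2*Z)) (I(Z) = -2 + (1/(Z + Z) + Z)*(4 + Z) = -2 + (1/(2*Z) + Z)*(4 + Z) = -2 + (Z + 1/(2*Z))*(4 + Z) = -2 + (4 + Z)*(Z + 1/(2*Z)))
R(z, q) = 961 (R(z, q) = (-3/2 + 4**2 + 2/4 + 4*4)**2 = (-3/2 + 16 + 2*(1/4) + 16)**2 = (-3/2 + 16 + 1/2 + 16)**2 = 31**2 = 961)
R(8, P)*(-49) + 19 = 961*(-49) + 19 = -47089 + 19 = -47070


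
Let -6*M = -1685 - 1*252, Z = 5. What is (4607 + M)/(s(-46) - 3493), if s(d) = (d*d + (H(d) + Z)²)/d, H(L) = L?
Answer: -680317/493425 ≈ -1.3788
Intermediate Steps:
M = 1937/6 (M = -(-1685 - 1*252)/6 = -(-1685 - 252)/6 = -⅙*(-1937) = 1937/6 ≈ 322.83)
s(d) = (d² + (5 + d)²)/d (s(d) = (d*d + (d + 5)²)/d = (d² + (5 + d)²)/d)
(4607 + M)/(s(-46) - 3493) = (4607 + 1937/6)/((-46 + (5 - 46)²/(-46)) - 3493) = 29579/(6*((-46 - 1/46*(-41)²) - 3493)) = 29579/(6*((-46 - 1/46*1681) - 3493)) = 29579/(6*((-46 - 1681/46) - 3493)) = 29579/(6*(-3797/46 - 3493)) = 29579/(6*(-164475/46)) = (29579/6)*(-46/164475) = -680317/493425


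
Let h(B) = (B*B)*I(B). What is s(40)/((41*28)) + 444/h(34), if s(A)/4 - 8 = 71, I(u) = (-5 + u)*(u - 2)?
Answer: 21219025/76971104 ≈ 0.27568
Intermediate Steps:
I(u) = (-5 + u)*(-2 + u)
s(A) = 316 (s(A) = 32 + 4*71 = 32 + 284 = 316)
h(B) = B²*(10 + B² - 7*B) (h(B) = (B*B)*(10 + B² - 7*B) = B²*(10 + B² - 7*B))
s(40)/((41*28)) + 444/h(34) = 316/((41*28)) + 444/((34²*(10 + 34² - 7*34))) = 316/1148 + 444/((1156*(10 + 1156 - 238))) = 316*(1/1148) + 444/((1156*928)) = 79/287 + 444/1072768 = 79/287 + 444*(1/1072768) = 79/287 + 111/268192 = 21219025/76971104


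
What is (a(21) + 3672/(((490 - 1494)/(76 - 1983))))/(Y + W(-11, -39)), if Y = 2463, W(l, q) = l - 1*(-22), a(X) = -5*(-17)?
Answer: 1771961/620974 ≈ 2.8535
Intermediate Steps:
a(X) = 85
W(l, q) = 22 + l (W(l, q) = l + 22 = 22 + l)
(a(21) + 3672/(((490 - 1494)/(76 - 1983))))/(Y + W(-11, -39)) = (85 + 3672/(((490 - 1494)/(76 - 1983))))/(2463 + (22 - 11)) = (85 + 3672/((-1004/(-1907))))/(2463 + 11) = (85 + 3672/((-1004*(-1/1907))))/2474 = (85 + 3672/(1004/1907))*(1/2474) = (85 + 3672*(1907/1004))*(1/2474) = (85 + 1750626/251)*(1/2474) = (1771961/251)*(1/2474) = 1771961/620974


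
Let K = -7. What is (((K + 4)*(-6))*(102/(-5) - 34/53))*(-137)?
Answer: 13750416/265 ≈ 51888.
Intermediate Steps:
(((K + 4)*(-6))*(102/(-5) - 34/53))*(-137) = (((-7 + 4)*(-6))*(102/(-5) - 34/53))*(-137) = ((-3*(-6))*(102*(-1/5) - 34*1/53))*(-137) = (18*(-102/5 - 34/53))*(-137) = (18*(-5576/265))*(-137) = -100368/265*(-137) = 13750416/265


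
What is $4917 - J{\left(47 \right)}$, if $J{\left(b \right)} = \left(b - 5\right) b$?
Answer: $2943$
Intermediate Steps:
$J{\left(b \right)} = b \left(-5 + b\right)$ ($J{\left(b \right)} = \left(-5 + b\right) b = b \left(-5 + b\right)$)
$4917 - J{\left(47 \right)} = 4917 - 47 \left(-5 + 47\right) = 4917 - 47 \cdot 42 = 4917 - 1974 = 2943$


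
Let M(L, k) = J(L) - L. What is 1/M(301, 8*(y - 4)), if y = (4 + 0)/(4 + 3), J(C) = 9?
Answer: -1/292 ≈ -0.0034247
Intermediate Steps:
y = 4/7 ≈ 0.57143
M(L, k) = 9 - L
1/M(301, 8*(y - 4)) = 1/(9 - 1*301) = 1/(9 - 301) = 1/(-292) = -1/292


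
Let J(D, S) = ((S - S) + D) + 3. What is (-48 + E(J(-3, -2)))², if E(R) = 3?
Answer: 2025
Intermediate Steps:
J(D, S) = 3 + D (J(D, S) = (0 + D) + 3 = D + 3 = 3 + D)
(-48 + E(J(-3, -2)))² = (-48 + 3)² = (-45)² = 2025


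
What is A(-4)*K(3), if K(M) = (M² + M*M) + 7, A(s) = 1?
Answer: 25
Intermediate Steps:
K(M) = 7 + 2*M² (K(M) = (M² + M²) + 7 = 2*M² + 7 = 7 + 2*M²)
A(-4)*K(3) = 1*(7 + 2*3²) = 1*(7 + 2*9) = 1*(7 + 18) = 1*25 = 25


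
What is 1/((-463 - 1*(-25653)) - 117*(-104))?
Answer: 1/37358 ≈ 2.6768e-5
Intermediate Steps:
1/((-463 - 1*(-25653)) - 117*(-104)) = 1/((-463 + 25653) + 12168) = 1/(25190 + 12168) = 1/37358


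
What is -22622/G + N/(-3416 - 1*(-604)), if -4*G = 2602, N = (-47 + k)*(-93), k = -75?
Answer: 56232491/1829206 ≈ 30.741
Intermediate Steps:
N = 11346 (N = (-47 - 75)*(-93) = -122*(-93) = 11346)
G = -1301/2 (G = -¼*2602 = -1301/2 ≈ -650.50)
-22622/G + N/(-3416 - 1*(-604)) = -22622/(-1301/2) + 11346/(-3416 - 1*(-604)) = -22622*(-2/1301) + 11346/(-3416 + 604) = 45244/1301 + 11346/(-2812) = 45244/1301 + 11346*(-1/2812) = 45244/1301 - 5673/1406 = 56232491/1829206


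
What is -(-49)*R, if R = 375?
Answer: 18375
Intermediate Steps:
-(-49)*R = -(-49)*375 = -1*(-18375) = 18375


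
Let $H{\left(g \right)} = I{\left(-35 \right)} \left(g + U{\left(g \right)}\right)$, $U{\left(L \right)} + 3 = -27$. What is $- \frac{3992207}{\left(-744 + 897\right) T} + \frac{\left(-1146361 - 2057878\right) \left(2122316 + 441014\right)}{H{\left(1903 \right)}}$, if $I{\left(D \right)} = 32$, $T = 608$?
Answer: $- \frac{23876715803117801}{174233952} \approx -1.3704 \cdot 10^{8}$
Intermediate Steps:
$U{\left(L \right)} = -30$ ($U{\left(L \right)} = -3 - 27 = -30$)
$H{\left(g \right)} = -960 + 32 g$ ($H{\left(g \right)} = 32 \left(g - 30\right) = 32 \left(-30 + g\right) = -960 + 32 g$)
$- \frac{3992207}{\left(-744 + 897\right) T} + \frac{\left(-1146361 - 2057878\right) \left(2122316 + 441014\right)}{H{\left(1903 \right)}} = - \frac{3992207}{\left(-744 + 897\right) 608} + \frac{\left(-1146361 - 2057878\right) \left(2122316 + 441014\right)}{-960 + 32 \cdot 1903} = - \frac{3992207}{153 \cdot 608} + \frac{\left(-3204239\right) 2563330}{-960 + 60896} = - \frac{3992207}{93024} - \frac{8213521955870}{59936} = \left(-3992207\right) \frac{1}{93024} - \frac{4106760977935}{29968} = - \frac{3992207}{93024} - \frac{4106760977935}{29968} = - \frac{23876715803117801}{174233952}$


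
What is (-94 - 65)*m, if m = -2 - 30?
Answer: 5088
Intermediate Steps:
m = -32
(-94 - 65)*m = (-94 - 65)*(-32) = -159*(-32) = 5088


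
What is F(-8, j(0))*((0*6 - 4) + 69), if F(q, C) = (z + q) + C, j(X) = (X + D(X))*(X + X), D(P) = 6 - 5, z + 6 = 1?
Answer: -845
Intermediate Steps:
z = -5 (z = -6 + 1 = -5)
D(P) = 1
j(X) = 2*X*(1 + X) (j(X) = (X + 1)*(X + X) = (1 + X)*(2*X) = 2*X*(1 + X))
F(q, C) = -5 + C + q (F(q, C) = (-5 + q) + C = -5 + C + q)
F(-8, j(0))*((0*6 - 4) + 69) = (-5 + 2*0*(1 + 0) - 8)*((0*6 - 4) + 69) = (-5 + 2*0*1 - 8)*((0 - 4) + 69) = (-5 + 0 - 8)*(-4 + 69) = -13*65 = -845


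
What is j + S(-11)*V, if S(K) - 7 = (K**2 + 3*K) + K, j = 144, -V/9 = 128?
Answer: -96624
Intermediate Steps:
V = -1152 (V = -9*128 = -1152)
S(K) = 7 + K**2 + 4*K (S(K) = 7 + ((K**2 + 3*K) + K) = 7 + (K**2 + 4*K) = 7 + K**2 + 4*K)
j + S(-11)*V = 144 + (7 + (-11)**2 + 4*(-11))*(-1152) = 144 + (7 + 121 - 44)*(-1152) = 144 + 84*(-1152) = 144 - 96768 = -96624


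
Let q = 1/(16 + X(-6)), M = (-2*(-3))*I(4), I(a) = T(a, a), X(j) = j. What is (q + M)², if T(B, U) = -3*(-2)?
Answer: 130321/100 ≈ 1303.2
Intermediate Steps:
T(B, U) = 6
I(a) = 6
M = 36 (M = -2*(-3)*6 = 6*6 = 36)
q = ⅒ (q = 1/(16 - 6) = 1/10 = ⅒ ≈ 0.10000)
(q + M)² = (⅒ + 36)² = (361/10)² = 130321/100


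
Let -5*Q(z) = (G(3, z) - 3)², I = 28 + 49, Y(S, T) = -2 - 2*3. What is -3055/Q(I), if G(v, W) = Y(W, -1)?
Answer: 15275/121 ≈ 126.24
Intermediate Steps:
Y(S, T) = -8 (Y(S, T) = -2 - 6 = -8)
I = 77
G(v, W) = -8
Q(z) = -121/5 (Q(z) = -(-8 - 3)²/5 = -⅕*(-11)² = -⅕*121 = -121/5)
-3055/Q(I) = -3055/(-121/5) = -3055*(-5/121) = 15275/121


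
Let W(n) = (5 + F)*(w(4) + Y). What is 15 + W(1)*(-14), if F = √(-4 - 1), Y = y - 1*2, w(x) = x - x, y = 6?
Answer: -265 - 56*I*√5 ≈ -265.0 - 125.22*I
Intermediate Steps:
w(x) = 0
Y = 4 (Y = 6 - 1*2 = 6 - 2 = 4)
F = I*√5 (F = √(-5) = I*√5 ≈ 2.2361*I)
W(n) = 20 + 4*I*√5 (W(n) = (5 + I*√5)*(0 + 4) = (5 + I*√5)*4 = 20 + 4*I*√5)
15 + W(1)*(-14) = 15 + (20 + 4*I*√5)*(-14) = 15 + (-280 - 56*I*√5) = -265 - 56*I*√5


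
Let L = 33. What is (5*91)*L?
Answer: 15015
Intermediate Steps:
(5*91)*L = (5*91)*33 = 455*33 = 15015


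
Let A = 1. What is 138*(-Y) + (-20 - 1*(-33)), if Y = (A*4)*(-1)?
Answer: 565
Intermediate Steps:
Y = -4 (Y = (1*4)*(-1) = 4*(-1) = -4)
138*(-Y) + (-20 - 1*(-33)) = 138*(-1*(-4)) + (-20 - 1*(-33)) = 138*4 + (-20 + 33) = 552 + 13 = 565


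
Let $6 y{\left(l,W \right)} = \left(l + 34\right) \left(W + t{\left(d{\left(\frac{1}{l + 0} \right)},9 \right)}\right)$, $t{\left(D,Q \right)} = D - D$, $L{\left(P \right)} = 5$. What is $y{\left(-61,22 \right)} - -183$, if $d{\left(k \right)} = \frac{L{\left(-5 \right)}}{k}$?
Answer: $84$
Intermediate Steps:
$d{\left(k \right)} = \frac{5}{k}$
$t{\left(D,Q \right)} = 0$
$y{\left(l,W \right)} = \frac{W \left(34 + l\right)}{6}$ ($y{\left(l,W \right)} = \frac{\left(l + 34\right) \left(W + 0\right)}{6} = \frac{\left(34 + l\right) W}{6} = \frac{W \left(34 + l\right)}{6}$)
$y{\left(-61,22 \right)} - -183 = \frac{1}{6} \cdot 22 \left(34 - 61\right) - -183 = \frac{1}{6} \cdot 22 \left(-27\right) + 183 = -99 + 183 = 84$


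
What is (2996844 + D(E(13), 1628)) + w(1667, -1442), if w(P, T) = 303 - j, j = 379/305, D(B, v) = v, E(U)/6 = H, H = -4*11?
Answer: 914625996/305 ≈ 2.9988e+6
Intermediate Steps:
H = -44
E(U) = -264 (E(U) = 6*(-44) = -264)
j = 379/305 (j = 379*(1/305) = 379/305 ≈ 1.2426)
w(P, T) = 92036/305 (w(P, T) = 303 - 1*379/305 = 303 - 379/305 = 92036/305)
(2996844 + D(E(13), 1628)) + w(1667, -1442) = (2996844 + 1628) + 92036/305 = 2998472 + 92036/305 = 914625996/305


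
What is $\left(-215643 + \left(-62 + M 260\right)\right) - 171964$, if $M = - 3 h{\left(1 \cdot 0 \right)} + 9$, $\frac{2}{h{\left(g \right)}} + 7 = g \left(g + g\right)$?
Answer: $- \frac{2695743}{7} \approx -3.8511 \cdot 10^{5}$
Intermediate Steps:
$h{\left(g \right)} = \frac{2}{-7 + 2 g^{2}}$ ($h{\left(g \right)} = \frac{2}{-7 + g \left(g + g\right)} = \frac{2}{-7 + g 2 g} = \frac{2}{-7 + 2 g^{2}}$)
$M = \frac{69}{7}$ ($M = - 3 \frac{2}{-7 + 2 \left(1 \cdot 0\right)^{2}} + 9 = - 3 \frac{2}{-7 + 2 \cdot 0^{2}} + 9 = - 3 \frac{2}{-7 + 2 \cdot 0} + 9 = - 3 \frac{2}{-7 + 0} + 9 = - 3 \frac{2}{-7} + 9 = - 3 \cdot 2 \left(- \frac{1}{7}\right) + 9 = \left(-3\right) \left(- \frac{2}{7}\right) + 9 = \frac{6}{7} + 9 = \frac{69}{7} \approx 9.8571$)
$\left(-215643 + \left(-62 + M 260\right)\right) - 171964 = \left(-215643 + \left(-62 + \frac{69}{7} \cdot 260\right)\right) - 171964 = \left(-215643 + \left(-62 + \frac{17940}{7}\right)\right) - 171964 = \left(-215643 + \frac{17506}{7}\right) - 171964 = - \frac{1491995}{7} - 171964 = - \frac{2695743}{7}$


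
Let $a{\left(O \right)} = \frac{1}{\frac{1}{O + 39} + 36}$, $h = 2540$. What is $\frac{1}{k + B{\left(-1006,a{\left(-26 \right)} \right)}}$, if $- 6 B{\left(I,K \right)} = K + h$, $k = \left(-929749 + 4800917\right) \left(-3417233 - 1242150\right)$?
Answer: $- \frac{938}{16918944598841763} \approx -5.5441 \cdot 10^{-14}$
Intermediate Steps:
$k = -18037254369344$ ($k = 3871168 \left(-4659383\right) = -18037254369344$)
$a{\left(O \right)} = \frac{1}{36 + \frac{1}{39 + O}}$ ($a{\left(O \right)} = \frac{1}{\frac{1}{39 + O} + 36} = \frac{1}{36 + \frac{1}{39 + O}}$)
$B{\left(I,K \right)} = - \frac{1270}{3} - \frac{K}{6}$ ($B{\left(I,K \right)} = - \frac{K + 2540}{6} = - \frac{2540 + K}{6} = - \frac{1270}{3} - \frac{K}{6}$)
$\frac{1}{k + B{\left(-1006,a{\left(-26 \right)} \right)}} = \frac{1}{-18037254369344 - \left(\frac{1270}{3} + \frac{\frac{1}{1405 + 36 \left(-26\right)} \left(39 - 26\right)}{6}\right)} = \frac{1}{-18037254369344 - \left(\frac{1270}{3} + \frac{\frac{1}{1405 - 936} \cdot 13}{6}\right)} = \frac{1}{-18037254369344 - \left(\frac{1270}{3} + \frac{\frac{1}{469} \cdot 13}{6}\right)} = \frac{1}{-18037254369344 - \frac{397091}{938}} = \frac{1}{- \frac{16918944598841763}{938}} = - \frac{938}{16918944598841763}$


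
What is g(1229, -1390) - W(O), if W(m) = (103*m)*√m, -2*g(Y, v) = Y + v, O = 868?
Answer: 161/2 - 178808*√217 ≈ -2.6339e+6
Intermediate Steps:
g(Y, v) = -Y/2 - v/2 (g(Y, v) = -(Y + v)/2 = -Y/2 - v/2)
W(m) = 103*m^(3/2)
g(1229, -1390) - W(O) = (-½*1229 - ½*(-1390)) - 103*868^(3/2) = (-1229/2 + 695) - 103*1736*√217 = 161/2 - 178808*√217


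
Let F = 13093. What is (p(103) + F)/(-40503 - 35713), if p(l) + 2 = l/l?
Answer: -3273/19054 ≈ -0.17177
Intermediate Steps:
p(l) = -1 (p(l) = -2 + l/l = -2 + 1 = -1)
(p(103) + F)/(-40503 - 35713) = (-1 + 13093)/(-40503 - 35713) = 13092/(-76216) = 13092*(-1/76216) = -3273/19054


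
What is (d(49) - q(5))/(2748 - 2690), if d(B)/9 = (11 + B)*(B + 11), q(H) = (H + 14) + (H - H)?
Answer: 32381/58 ≈ 558.29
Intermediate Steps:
q(H) = 14 + H (q(H) = (14 + H) + 0 = 14 + H)
d(B) = 9*(11 + B)² (d(B) = 9*((11 + B)*(B + 11)) = 9*((11 + B)*(11 + B)) = 9*(11 + B)²)
(d(49) - q(5))/(2748 - 2690) = (9*(11 + 49)² - (14 + 5))/(2748 - 2690) = (9*60² - 1*19)/58 = (9*3600 - 19)*(1/58) = (32400 - 19)*(1/58) = 32381*(1/58) = 32381/58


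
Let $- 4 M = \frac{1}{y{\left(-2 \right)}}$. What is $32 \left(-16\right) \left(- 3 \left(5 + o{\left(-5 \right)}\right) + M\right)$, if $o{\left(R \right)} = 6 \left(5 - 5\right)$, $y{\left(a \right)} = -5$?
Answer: $\frac{38272}{5} \approx 7654.4$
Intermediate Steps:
$o{\left(R \right)} = 0$ ($o{\left(R \right)} = 6 \cdot 0 = 0$)
$M = \frac{1}{20}$ ($M = - \frac{1}{4 \left(-5\right)} = \left(- \frac{1}{4}\right) \left(- \frac{1}{5}\right) = \frac{1}{20} \approx 0.05$)
$32 \left(-16\right) \left(- 3 \left(5 + o{\left(-5 \right)}\right) + M\right) = 32 \left(-16\right) \left(- 3 \left(5 + 0\right) + \frac{1}{20}\right) = - 512 \left(\left(-3\right) 5 + \frac{1}{20}\right) = - 512 \left(-15 + \frac{1}{20}\right) = \left(-512\right) \left(- \frac{299}{20}\right) = \frac{38272}{5}$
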